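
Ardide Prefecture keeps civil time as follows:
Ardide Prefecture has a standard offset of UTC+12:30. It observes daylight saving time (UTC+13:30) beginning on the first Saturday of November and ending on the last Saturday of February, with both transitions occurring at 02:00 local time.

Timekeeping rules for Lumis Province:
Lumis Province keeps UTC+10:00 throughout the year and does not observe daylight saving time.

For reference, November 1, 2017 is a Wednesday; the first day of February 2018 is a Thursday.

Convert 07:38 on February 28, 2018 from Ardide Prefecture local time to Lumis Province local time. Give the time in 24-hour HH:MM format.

05:08

1 November 2017 is a Wednesday, so the first Saturday is November 4.
1 February 2018 is a Thursday, so Saturdays fall on 3, 10, 17, 24; the last is February 24.
Daylight saving runs 4 November 2017 – 24 February 2018; February 28, 2018 is outside that window, so Ardide Prefecture is on standard time at UTC+12:30.
07:38 Ardide Prefecture − 12h30m = 19:08 UTC (rolling into the previous day, 27 February 2018).
Lumis Province has no daylight saving, so its offset is UTC+10:00 year-round.
19:08 UTC + 10h = 05:08 Lumis Province (rolling into the next day, 28 February 2018).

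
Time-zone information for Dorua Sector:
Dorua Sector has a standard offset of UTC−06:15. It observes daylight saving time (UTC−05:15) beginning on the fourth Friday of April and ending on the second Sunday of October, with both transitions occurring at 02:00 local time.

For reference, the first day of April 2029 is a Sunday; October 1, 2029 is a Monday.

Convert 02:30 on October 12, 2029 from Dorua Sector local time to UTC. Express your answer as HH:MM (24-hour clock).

07:45

1 April 2029 is a Sunday, so the first Friday is April 6 and the fourth is April 27.
1 October 2029 is a Monday, so the first Sunday is October 7 and the second is October 14.
Daylight saving runs 27 April – 14 October; October 12, 2029 is inside that window, so Dorua Sector is at UTC−05:15.
02:30 local + 5h15m = 07:45 UTC.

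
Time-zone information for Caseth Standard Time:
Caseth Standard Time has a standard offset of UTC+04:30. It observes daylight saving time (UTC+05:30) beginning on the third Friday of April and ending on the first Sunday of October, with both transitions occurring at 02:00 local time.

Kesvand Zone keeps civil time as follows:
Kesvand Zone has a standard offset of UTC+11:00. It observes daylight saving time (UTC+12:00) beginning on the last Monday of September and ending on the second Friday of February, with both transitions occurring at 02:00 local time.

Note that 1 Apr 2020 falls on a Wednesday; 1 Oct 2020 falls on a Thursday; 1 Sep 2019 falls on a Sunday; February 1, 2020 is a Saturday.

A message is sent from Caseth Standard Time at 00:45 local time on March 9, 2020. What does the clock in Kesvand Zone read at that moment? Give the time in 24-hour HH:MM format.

07:15

1 April 2020 is a Wednesday, so the first Friday is April 3 and the third is April 17.
1 October 2020 is a Thursday, so the first Sunday is October 4.
March 9, 2020 is outside the daylight-saving period (17 April – 4 October), so Caseth Standard Time is on standard time, UTC+04:30.
00:45 Caseth Standard Time − 4h30m = 20:15 UTC (rolling into the previous day, 8 March 2020).
1 September 2019 is a Sunday, so Mondays fall on 2, 9, 16, 23, 30; the last is September 30.
1 February 2020 is a Saturday, so the first Friday is February 7 and the second is February 14.
At the standard offset (UTC+11:00), 20:15 UTC + 11h = 07:15 Kesvand Zone standard time (rolling into the next day, 9 March 2020).
Daylight saving runs 30 September 2019 – 14 February 2020; the standard-time date in Kesvand Zone, March 9, 2020, is outside that window, so Kesvand Zone is on standard time at UTC+11:00.
20:15 UTC + 11h = 07:15 Kesvand Zone (rolling into the next day, 9 March 2020).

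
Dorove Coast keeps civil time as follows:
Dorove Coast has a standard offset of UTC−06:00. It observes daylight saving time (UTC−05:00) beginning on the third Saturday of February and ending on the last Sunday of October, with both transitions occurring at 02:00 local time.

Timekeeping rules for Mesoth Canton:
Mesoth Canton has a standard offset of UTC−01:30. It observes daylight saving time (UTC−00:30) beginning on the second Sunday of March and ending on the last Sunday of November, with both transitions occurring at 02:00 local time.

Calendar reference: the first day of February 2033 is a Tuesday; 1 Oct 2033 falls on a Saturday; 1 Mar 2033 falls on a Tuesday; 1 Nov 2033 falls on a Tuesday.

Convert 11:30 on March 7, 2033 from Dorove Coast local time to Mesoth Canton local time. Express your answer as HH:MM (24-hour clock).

15:00

1 February 2033 is a Tuesday, so the first Saturday is February 5 and the third is February 19.
1 October 2033 is a Saturday, so Sundays fall on 2, 9, 16, 23, 30; the last is October 30.
March 7, 2033 falls between 19 February and 30 October, so daylight saving is in effect and Dorove Coast is at UTC−05:00.
11:30 Dorove Coast + 5h = 16:30 UTC.
1 March 2033 is a Tuesday, so the first Sunday is March 6 and the second is March 13.
1 November 2033 is a Tuesday, so Sundays fall on 6, 13, 20, 27; the last is November 27.
At the standard offset (UTC−01:30), 16:30 UTC − 1h30m = 15:00 Mesoth Canton standard time.
The standard-time date in Mesoth Canton, March 7, 2033, does not fall between 13 March and 27 November, so daylight saving is not in effect and Mesoth Canton is at UTC−01:30.
16:30 UTC − 1h30m = 15:00 Mesoth Canton.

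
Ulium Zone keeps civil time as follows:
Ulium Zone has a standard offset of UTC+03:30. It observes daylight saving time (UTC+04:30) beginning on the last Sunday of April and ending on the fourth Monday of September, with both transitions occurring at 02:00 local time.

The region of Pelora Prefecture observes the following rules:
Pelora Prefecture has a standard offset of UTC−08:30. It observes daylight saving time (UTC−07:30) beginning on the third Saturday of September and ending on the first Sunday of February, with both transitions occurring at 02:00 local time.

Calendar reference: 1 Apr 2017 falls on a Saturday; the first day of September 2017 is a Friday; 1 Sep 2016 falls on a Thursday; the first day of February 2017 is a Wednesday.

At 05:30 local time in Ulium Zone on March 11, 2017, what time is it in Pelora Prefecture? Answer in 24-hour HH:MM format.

1 April 2017 is a Saturday, so Sundays fall on 2, 9, 16, 23, 30; the last is April 30.
1 September 2017 is a Friday, so the first Monday is September 4 and the fourth is September 25.
Daylight saving runs 30 April – 25 September; March 11, 2017 is outside that window, so Ulium Zone is on standard time at UTC+03:30.
05:30 Ulium Zone − 3h30m = 02:00 UTC.
1 September 2016 is a Thursday, so the first Saturday is September 3 and the third is September 17.
1 February 2017 is a Wednesday, so the first Sunday is February 5.
At the standard offset (UTC−08:30), 02:00 UTC − 8h30m = 17:30 Pelora Prefecture standard time (rolling into the previous day, 10 March 2017).
Daylight saving runs 17 September 2016 – 5 February 2017; the standard-time date in Pelora Prefecture, March 10, 2017, is outside that window, so Pelora Prefecture is on standard time at UTC−08:30.
02:00 UTC − 8h30m = 17:30 Pelora Prefecture (rolling into the previous day, 10 March 2017).

17:30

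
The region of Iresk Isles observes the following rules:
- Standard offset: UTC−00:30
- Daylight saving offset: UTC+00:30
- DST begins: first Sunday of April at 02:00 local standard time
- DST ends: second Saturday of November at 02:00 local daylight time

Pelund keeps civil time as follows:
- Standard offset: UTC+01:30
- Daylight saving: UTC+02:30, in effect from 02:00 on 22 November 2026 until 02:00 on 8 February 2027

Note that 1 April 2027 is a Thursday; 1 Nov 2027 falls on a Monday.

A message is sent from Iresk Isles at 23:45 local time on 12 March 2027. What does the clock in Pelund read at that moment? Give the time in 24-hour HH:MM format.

1 April 2027 is a Thursday, so the first Sunday is April 4.
1 November 2027 is a Monday, so the first Saturday is November 6 and the second is November 13.
Daylight saving runs 4 April – 13 November; 12 March 2027 is outside that window, so Iresk Isles is on standard time at UTC−00:30.
23:45 Iresk Isles + 0h30m = 00:15 UTC (rolling into the next day, 13 March 2027).
At the standard offset (UTC+01:30), 00:15 UTC + 1h30m = 01:45 Pelund standard time.
The standard-time date in Pelund, 13 March 2027, is outside the daylight-saving period (22 November 2026 – 8 February 2027), so Pelund is on standard time, UTC+01:30.
00:15 UTC + 1h30m = 01:45 Pelund.

01:45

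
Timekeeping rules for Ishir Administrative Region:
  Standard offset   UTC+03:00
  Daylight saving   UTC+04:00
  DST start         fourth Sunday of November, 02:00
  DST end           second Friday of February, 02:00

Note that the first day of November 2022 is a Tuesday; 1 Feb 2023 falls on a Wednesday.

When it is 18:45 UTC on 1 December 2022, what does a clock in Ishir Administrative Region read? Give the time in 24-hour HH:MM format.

22:45

1 November 2022 is a Tuesday, so the first Sunday is November 6 and the fourth is November 27.
1 February 2023 is a Wednesday, so the first Friday is February 3 and the second is February 10.
At the standard offset (UTC+03:00), 18:45 UTC + 3h = 21:45 Ishir Administrative Region standard time.
The standard-time date in Ishir Administrative Region, 1 December 2022, falls between 27 November 2022 and 10 February 2023, so daylight saving is in effect and Ishir Administrative Region is at UTC+04:00.
18:45 UTC + 4h = 22:45 local.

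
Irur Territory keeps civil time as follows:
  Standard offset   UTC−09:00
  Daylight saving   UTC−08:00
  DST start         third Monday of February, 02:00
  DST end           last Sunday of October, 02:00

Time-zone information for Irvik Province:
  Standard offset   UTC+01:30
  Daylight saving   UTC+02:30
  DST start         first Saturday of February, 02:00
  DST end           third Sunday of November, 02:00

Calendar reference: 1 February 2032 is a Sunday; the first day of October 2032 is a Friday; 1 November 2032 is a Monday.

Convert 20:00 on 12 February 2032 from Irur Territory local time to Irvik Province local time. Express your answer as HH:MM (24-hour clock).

1 February 2032 is a Sunday, so the first Monday is February 2 and the third is February 16.
1 October 2032 is a Friday, so Sundays fall on 3, 10, 17, 24, 31; the last is October 31.
12 February 2032 is outside the daylight-saving period (16 February – 31 October), so Irur Territory is on standard time, UTC−09:00.
20:00 Irur Territory + 9h = 05:00 UTC (rolling into the next day, 13 February 2032).
1 February 2032 is a Sunday, so the first Saturday is February 7.
1 November 2032 is a Monday, so the first Sunday is November 7 and the third is November 21.
At the standard offset (UTC+01:30), 05:00 UTC + 1h30m = 06:30 Irvik Province standard time.
The standard-time date in Irvik Province, 13 February 2032, lies within the daylight-saving period (7 February – 21 November), so Irvik Province is on daylight time, UTC+02:30.
05:00 UTC + 2h30m = 07:30 Irvik Province.

07:30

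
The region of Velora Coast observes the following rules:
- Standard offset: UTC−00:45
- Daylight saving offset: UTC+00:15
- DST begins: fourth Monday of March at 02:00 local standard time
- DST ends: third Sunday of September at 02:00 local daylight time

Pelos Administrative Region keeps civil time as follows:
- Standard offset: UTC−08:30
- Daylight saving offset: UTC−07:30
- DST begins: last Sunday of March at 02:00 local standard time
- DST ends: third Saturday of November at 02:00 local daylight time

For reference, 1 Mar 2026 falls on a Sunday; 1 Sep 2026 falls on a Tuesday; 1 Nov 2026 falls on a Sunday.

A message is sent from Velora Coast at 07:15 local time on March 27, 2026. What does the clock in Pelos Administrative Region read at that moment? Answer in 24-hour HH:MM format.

22:30

1 March 2026 is a Sunday, so the first Monday is March 2 and the fourth is March 23.
1 September 2026 is a Tuesday, so the first Sunday is September 6 and the third is September 20.
March 27, 2026 lies within the daylight-saving period (23 March – 20 September), so Velora Coast is on daylight time, UTC+00:15.
07:15 Velora Coast − 0h15m = 07:00 UTC.
1 March 2026 is a Sunday, so Sundays fall on 1, 8, 15, 22, 29; the last is March 29.
1 November 2026 is a Sunday, so the first Saturday is November 7 and the third is November 21.
At the standard offset (UTC−08:30), 07:00 UTC − 8h30m = 22:30 Pelos Administrative Region standard time (rolling into the previous day, 26 March 2026).
The standard-time date in Pelos Administrative Region, March 26, 2026, does not fall between 29 March and 21 November, so daylight saving is not in effect and Pelos Administrative Region is at UTC−08:30.
07:00 UTC − 8h30m = 22:30 Pelos Administrative Region (rolling into the previous day, 26 March 2026).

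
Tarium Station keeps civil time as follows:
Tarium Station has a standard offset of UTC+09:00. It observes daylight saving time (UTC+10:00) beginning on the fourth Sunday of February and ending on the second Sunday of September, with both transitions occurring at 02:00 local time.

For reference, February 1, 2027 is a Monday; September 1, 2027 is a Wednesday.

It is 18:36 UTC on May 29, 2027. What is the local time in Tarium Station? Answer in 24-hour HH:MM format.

1 February 2027 is a Monday, so the first Sunday is February 7 and the fourth is February 28.
1 September 2027 is a Wednesday, so the first Sunday is September 5 and the second is September 12.
At the standard offset (UTC+09:00), 18:36 UTC + 9h = 03:36 Tarium Station standard time (rolling into the next day, 30 May 2027).
Daylight saving runs 28 February – 12 September; the standard-time date in Tarium Station, May 30, 2027, is inside that window, so Tarium Station is at UTC+10:00.
18:36 UTC + 10h = 04:36 local (rolling into the next day, 30 May 2027).

04:36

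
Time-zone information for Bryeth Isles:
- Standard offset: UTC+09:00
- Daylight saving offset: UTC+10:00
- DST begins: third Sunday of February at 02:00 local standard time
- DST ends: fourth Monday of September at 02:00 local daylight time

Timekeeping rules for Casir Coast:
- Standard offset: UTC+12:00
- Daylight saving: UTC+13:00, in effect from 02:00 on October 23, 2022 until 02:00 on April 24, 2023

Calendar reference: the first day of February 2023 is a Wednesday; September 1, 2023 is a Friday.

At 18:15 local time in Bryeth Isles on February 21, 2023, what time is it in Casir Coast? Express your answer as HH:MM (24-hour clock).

21:15

1 February 2023 is a Wednesday, so the first Sunday is February 5 and the third is February 19.
1 September 2023 is a Friday, so the first Monday is September 4 and the fourth is September 25.
Daylight saving runs 19 February – 25 September; February 21, 2023 is inside that window, so Bryeth Isles is at UTC+10:00.
18:15 Bryeth Isles − 10h = 08:15 UTC.
At the standard offset (UTC+12:00), 08:15 UTC + 12h = 20:15 Casir Coast standard time.
Daylight saving runs 23 October 2022 – 24 April 2023; the standard-time date in Casir Coast, February 21, 2023, is inside that window, so Casir Coast is at UTC+13:00.
08:15 UTC + 13h = 21:15 Casir Coast.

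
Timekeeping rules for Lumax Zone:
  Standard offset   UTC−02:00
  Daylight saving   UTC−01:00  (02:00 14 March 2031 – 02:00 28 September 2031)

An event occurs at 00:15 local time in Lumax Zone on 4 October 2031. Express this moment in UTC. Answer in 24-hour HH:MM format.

02:15

4 October 2031 is outside the daylight-saving period (14 March – 28 September), so Lumax Zone is on standard time, UTC−02:00.
00:15 local + 2h = 02:15 UTC.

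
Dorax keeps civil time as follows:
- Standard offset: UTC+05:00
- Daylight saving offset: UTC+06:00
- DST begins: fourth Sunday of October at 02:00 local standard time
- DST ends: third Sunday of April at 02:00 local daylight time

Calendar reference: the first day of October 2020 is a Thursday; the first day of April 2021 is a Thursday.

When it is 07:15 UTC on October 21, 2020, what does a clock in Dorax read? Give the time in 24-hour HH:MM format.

12:15

1 October 2020 is a Thursday, so the first Sunday is October 4 and the fourth is October 25.
1 April 2021 is a Thursday, so the first Sunday is April 4 and the third is April 18.
At the standard offset (UTC+05:00), 07:15 UTC + 5h = 12:15 Dorax standard time.
Daylight saving runs 25 October 2020 – 18 April 2021; the standard-time date in Dorax, October 21, 2020, is outside that window, so Dorax is on standard time at UTC+05:00.
07:15 UTC + 5h = 12:15 local.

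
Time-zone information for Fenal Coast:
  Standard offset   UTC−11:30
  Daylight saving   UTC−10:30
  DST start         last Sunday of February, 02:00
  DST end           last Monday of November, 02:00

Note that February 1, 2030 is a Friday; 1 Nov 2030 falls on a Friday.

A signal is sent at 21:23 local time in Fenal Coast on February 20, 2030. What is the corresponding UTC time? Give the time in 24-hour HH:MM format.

1 February 2030 is a Friday, so Sundays fall on 3, 10, 17, 24; the last is February 24.
1 November 2030 is a Friday, so Mondays fall on 4, 11, 18, 25; the last is November 25.
February 20, 2030 is outside the daylight-saving period (24 February – 25 November), so Fenal Coast is on standard time, UTC−11:30.
21:23 local + 11h30m = 08:53 UTC (rolling into the next day, 21 February 2030).

08:53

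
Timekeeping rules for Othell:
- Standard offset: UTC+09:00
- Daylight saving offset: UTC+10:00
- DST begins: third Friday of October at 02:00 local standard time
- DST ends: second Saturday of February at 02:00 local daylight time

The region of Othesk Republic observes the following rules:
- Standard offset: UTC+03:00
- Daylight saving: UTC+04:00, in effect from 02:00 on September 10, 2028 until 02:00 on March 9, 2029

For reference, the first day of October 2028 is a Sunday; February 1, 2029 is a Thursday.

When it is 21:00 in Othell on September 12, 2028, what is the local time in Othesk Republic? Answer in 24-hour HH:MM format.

1 October 2028 is a Sunday, so the first Friday is October 6 and the third is October 20.
1 February 2029 is a Thursday, so the first Saturday is February 3 and the second is February 10.
Daylight saving runs 20 October 2028 – 10 February 2029; September 12, 2028 is outside that window, so Othell is on standard time at UTC+09:00.
21:00 Othell − 9h = 12:00 UTC.
At the standard offset (UTC+03:00), 12:00 UTC + 3h = 15:00 Othesk Republic standard time.
The standard-time date in Othesk Republic, September 12, 2028, falls between 10 September 2028 and 9 March 2029, so daylight saving is in effect and Othesk Republic is at UTC+04:00.
12:00 UTC + 4h = 16:00 Othesk Republic.

16:00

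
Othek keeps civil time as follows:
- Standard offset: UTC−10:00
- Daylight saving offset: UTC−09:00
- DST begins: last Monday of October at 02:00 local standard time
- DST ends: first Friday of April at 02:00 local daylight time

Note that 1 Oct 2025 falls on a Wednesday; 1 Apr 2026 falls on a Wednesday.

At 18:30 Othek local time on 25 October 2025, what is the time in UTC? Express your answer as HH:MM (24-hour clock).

1 October 2025 is a Wednesday, so Mondays fall on 6, 13, 20, 27; the last is October 27.
1 April 2026 is a Wednesday, so the first Friday is April 3.
25 October 2025 is outside the daylight-saving period (27 October 2025 – 3 April 2026), so Othek is on standard time, UTC−10:00.
18:30 local + 10h = 04:30 UTC (rolling into the next day, 26 October 2025).

04:30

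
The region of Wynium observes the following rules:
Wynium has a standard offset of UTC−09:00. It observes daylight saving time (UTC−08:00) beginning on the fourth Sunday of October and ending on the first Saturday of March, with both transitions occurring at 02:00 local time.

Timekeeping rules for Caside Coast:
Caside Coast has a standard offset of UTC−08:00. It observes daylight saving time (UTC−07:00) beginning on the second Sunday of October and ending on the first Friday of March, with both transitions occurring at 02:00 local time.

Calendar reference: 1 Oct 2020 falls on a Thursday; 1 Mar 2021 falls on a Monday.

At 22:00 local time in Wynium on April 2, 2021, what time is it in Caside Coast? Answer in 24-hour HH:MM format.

1 October 2020 is a Thursday, so the first Sunday is October 4 and the fourth is October 25.
1 March 2021 is a Monday, so the first Saturday is March 6.
April 2, 2021 does not fall between 25 October 2020 and 6 March 2021, so daylight saving is not in effect and Wynium is at UTC−09:00.
22:00 Wynium + 9h = 07:00 UTC (rolling into the next day, 3 April 2021).
1 October 2020 is a Thursday, so the first Sunday is October 4 and the second is October 11.
1 March 2021 is a Monday, so the first Friday is March 5.
At the standard offset (UTC−08:00), 07:00 UTC − 8h = 23:00 Caside Coast standard time (rolling into the previous day, 2 April 2021).
The standard-time date in Caside Coast, April 2, 2021, is outside the daylight-saving period (11 October 2020 – 5 March 2021), so Caside Coast is on standard time, UTC−08:00.
07:00 UTC − 8h = 23:00 Caside Coast (rolling into the previous day, 2 April 2021).

23:00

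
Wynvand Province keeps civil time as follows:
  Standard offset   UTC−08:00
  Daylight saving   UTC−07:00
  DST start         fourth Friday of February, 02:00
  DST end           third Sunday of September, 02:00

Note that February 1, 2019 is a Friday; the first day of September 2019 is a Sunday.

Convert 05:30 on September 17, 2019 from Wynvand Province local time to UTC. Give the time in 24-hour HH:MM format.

1 February 2019 is a Friday, so the first Friday is February 1 and the fourth is February 22.
1 September 2019 is a Sunday, so the first Sunday is September 1 and the third is September 15.
Daylight saving runs 22 February – 15 September; September 17, 2019 is outside that window, so Wynvand Province is on standard time at UTC−08:00.
05:30 local + 8h = 13:30 UTC.

13:30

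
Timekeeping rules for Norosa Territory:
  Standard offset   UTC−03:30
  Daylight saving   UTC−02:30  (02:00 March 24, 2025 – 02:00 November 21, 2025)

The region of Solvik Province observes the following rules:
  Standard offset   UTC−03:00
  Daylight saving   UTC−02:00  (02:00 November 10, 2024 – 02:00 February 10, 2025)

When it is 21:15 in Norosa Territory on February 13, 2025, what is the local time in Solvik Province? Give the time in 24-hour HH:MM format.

21:45

Daylight saving runs 24 March – 21 November; February 13, 2025 is outside that window, so Norosa Territory is on standard time at UTC−03:30.
21:15 Norosa Territory + 3h30m = 00:45 UTC (rolling into the next day, 14 February 2025).
At the standard offset (UTC−03:00), 00:45 UTC − 3h = 21:45 Solvik Province standard time (rolling into the previous day, 13 February 2025).
The standard-time date in Solvik Province, February 13, 2025, does not fall between 10 November 2024 and 10 February 2025, so daylight saving is not in effect and Solvik Province is at UTC−03:00.
00:45 UTC − 3h = 21:45 Solvik Province (rolling into the previous day, 13 February 2025).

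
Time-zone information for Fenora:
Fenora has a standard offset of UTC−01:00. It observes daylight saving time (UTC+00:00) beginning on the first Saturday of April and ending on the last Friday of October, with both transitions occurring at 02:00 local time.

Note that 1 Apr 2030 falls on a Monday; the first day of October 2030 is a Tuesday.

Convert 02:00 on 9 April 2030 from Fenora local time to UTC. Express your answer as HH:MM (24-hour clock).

1 April 2030 is a Monday, so the first Saturday is April 6.
1 October 2030 is a Tuesday, so Fridays fall on 4, 11, 18, 25; the last is October 25.
9 April 2030 falls between 6 April and 25 October, so daylight saving is in effect and Fenora is at UTC+00:00.
02:00 local − 0h = 02:00 UTC.

02:00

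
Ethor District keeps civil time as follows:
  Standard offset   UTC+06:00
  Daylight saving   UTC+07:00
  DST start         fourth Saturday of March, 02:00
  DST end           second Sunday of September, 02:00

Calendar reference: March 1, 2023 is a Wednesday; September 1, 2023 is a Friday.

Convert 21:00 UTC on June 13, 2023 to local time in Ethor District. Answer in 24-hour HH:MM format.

1 March 2023 is a Wednesday, so the first Saturday is March 4 and the fourth is March 25.
1 September 2023 is a Friday, so the first Sunday is September 3 and the second is September 10.
At the standard offset (UTC+06:00), 21:00 UTC + 6h = 03:00 Ethor District standard time (rolling into the next day, 14 June 2023).
The standard-time date in Ethor District, June 14, 2023, lies within the daylight-saving period (25 March – 10 September), so Ethor District is on daylight time, UTC+07:00.
21:00 UTC + 7h = 04:00 local (rolling into the next day, 14 June 2023).

04:00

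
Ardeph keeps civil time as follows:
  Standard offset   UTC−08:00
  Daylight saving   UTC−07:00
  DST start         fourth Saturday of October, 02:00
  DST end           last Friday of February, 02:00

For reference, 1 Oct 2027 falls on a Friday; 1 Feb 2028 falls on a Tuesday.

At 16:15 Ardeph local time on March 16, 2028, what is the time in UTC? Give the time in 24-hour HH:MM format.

00:15

1 October 2027 is a Friday, so the first Saturday is October 2 and the fourth is October 23.
1 February 2028 is a Tuesday, so Fridays fall on 4, 11, 18, 25; the last is February 25.
Daylight saving runs 23 October 2027 – 25 February 2028; March 16, 2028 is outside that window, so Ardeph is on standard time at UTC−08:00.
16:15 local + 8h = 00:15 UTC (rolling into the next day, 17 March 2028).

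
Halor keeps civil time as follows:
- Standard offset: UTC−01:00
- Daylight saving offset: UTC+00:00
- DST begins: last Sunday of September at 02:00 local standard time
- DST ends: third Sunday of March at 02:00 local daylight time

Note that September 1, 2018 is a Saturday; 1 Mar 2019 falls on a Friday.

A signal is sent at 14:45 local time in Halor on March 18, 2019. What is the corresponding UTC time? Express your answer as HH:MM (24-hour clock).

1 September 2018 is a Saturday, so Sundays fall on 2, 9, 16, 23, 30; the last is September 30.
1 March 2019 is a Friday, so the first Sunday is March 3 and the third is March 17.
Daylight saving runs 30 September 2018 – 17 March 2019; March 18, 2019 is outside that window, so Halor is on standard time at UTC−01:00.
14:45 local + 1h = 15:45 UTC.

15:45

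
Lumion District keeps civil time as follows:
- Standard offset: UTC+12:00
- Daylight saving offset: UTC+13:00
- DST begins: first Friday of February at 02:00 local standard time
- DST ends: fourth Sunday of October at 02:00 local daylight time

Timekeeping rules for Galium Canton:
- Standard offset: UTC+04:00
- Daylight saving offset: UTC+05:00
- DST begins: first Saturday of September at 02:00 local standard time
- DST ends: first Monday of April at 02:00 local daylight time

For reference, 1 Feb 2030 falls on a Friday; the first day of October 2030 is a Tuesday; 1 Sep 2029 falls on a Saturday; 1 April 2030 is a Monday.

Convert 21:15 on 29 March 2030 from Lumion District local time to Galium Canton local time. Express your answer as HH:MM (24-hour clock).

13:15

1 February 2030 is a Friday, so the first Friday is February 1.
1 October 2030 is a Tuesday, so the first Sunday is October 6 and the fourth is October 27.
29 March 2030 falls between 1 February and 27 October, so daylight saving is in effect and Lumion District is at UTC+13:00.
21:15 Lumion District − 13h = 08:15 UTC.
1 September 2029 is a Saturday, so the first Saturday is September 1.
1 April 2030 is a Monday, so the first Monday is April 1.
At the standard offset (UTC+04:00), 08:15 UTC + 4h = 12:15 Galium Canton standard time.
The standard-time date in Galium Canton, 29 March 2030, falls between 1 September 2029 and 1 April 2030, so daylight saving is in effect and Galium Canton is at UTC+05:00.
08:15 UTC + 5h = 13:15 Galium Canton.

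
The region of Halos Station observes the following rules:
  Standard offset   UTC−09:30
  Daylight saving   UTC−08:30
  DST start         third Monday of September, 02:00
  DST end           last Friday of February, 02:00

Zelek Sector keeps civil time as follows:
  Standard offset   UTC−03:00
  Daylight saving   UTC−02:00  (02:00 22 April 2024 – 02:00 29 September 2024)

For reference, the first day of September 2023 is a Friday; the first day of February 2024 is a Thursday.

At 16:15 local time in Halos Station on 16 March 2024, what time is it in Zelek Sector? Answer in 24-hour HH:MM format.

1 September 2023 is a Friday, so the first Monday is September 4 and the third is September 18.
1 February 2024 is a Thursday, so Fridays fall on 2, 9, 16, 23; the last is February 23.
Daylight saving runs 18 September 2023 – 23 February 2024; 16 March 2024 is outside that window, so Halos Station is on standard time at UTC−09:30.
16:15 Halos Station + 9h30m = 01:45 UTC (rolling into the next day, 17 March 2024).
At the standard offset (UTC−03:00), 01:45 UTC − 3h = 22:45 Zelek Sector standard time (rolling into the previous day, 16 March 2024).
Daylight saving runs 22 April – 29 September; the standard-time date in Zelek Sector, 16 March 2024, is outside that window, so Zelek Sector is on standard time at UTC−03:00.
01:45 UTC − 3h = 22:45 Zelek Sector (rolling into the previous day, 16 March 2024).

22:45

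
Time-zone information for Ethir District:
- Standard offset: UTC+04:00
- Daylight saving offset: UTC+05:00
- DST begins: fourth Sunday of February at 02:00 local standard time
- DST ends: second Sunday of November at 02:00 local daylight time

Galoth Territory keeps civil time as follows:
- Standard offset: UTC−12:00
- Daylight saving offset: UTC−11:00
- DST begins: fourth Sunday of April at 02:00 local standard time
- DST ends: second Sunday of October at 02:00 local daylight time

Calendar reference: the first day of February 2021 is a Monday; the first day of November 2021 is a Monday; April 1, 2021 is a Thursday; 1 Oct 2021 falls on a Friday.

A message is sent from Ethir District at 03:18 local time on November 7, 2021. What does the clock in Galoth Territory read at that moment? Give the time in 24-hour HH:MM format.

10:18

1 February 2021 is a Monday, so the first Sunday is February 7 and the fourth is February 28.
1 November 2021 is a Monday, so the first Sunday is November 7 and the second is November 14.
November 7, 2021 lies within the daylight-saving period (28 February – 14 November), so Ethir District is on daylight time, UTC+05:00.
03:18 Ethir District − 5h = 22:18 UTC (rolling into the previous day, 6 November 2021).
1 April 2021 is a Thursday, so the first Sunday is April 4 and the fourth is April 25.
1 October 2021 is a Friday, so the first Sunday is October 3 and the second is October 10.
At the standard offset (UTC−12:00), 22:18 UTC − 12h = 10:18 Galoth Territory standard time.
The standard-time date in Galoth Territory, November 6, 2021, does not fall between 25 April and 10 October, so daylight saving is not in effect and Galoth Territory is at UTC−12:00.
22:18 UTC − 12h = 10:18 Galoth Territory.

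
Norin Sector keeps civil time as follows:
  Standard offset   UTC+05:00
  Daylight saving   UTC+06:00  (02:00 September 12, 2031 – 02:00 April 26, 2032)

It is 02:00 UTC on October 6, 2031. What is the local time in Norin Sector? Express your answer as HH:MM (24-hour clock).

08:00

At the standard offset (UTC+05:00), 02:00 UTC + 5h = 07:00 Norin Sector standard time.
The standard-time date in Norin Sector, October 6, 2031, falls between 12 September 2031 and 26 April 2032, so daylight saving is in effect and Norin Sector is at UTC+06:00.
02:00 UTC + 6h = 08:00 local.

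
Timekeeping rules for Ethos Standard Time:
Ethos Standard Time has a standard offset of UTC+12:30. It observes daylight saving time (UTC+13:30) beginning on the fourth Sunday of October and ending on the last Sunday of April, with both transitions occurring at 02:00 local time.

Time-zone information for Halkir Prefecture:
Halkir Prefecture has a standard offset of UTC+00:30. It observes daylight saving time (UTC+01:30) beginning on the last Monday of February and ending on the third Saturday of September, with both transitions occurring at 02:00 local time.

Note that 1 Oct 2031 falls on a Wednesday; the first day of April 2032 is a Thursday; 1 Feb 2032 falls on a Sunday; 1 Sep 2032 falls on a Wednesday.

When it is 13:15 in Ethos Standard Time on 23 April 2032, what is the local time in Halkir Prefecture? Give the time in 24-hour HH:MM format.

01:15

1 October 2031 is a Wednesday, so the first Sunday is October 5 and the fourth is October 26.
1 April 2032 is a Thursday, so Sundays fall on 4, 11, 18, 25; the last is April 25.
23 April 2032 lies within the daylight-saving period (26 October 2031 – 25 April 2032), so Ethos Standard Time is on daylight time, UTC+13:30.
13:15 Ethos Standard Time − 13h30m = 23:45 UTC (rolling into the previous day, 22 April 2032).
1 February 2032 is a Sunday, so Mondays fall on 2, 9, 16, 23; the last is February 23.
1 September 2032 is a Wednesday, so the first Saturday is September 4 and the third is September 18.
At the standard offset (UTC+00:30), 23:45 UTC + 0h30m = 00:15 Halkir Prefecture standard time (rolling into the next day, 23 April 2032).
The standard-time date in Halkir Prefecture, 23 April 2032, falls between 23 February and 18 September, so daylight saving is in effect and Halkir Prefecture is at UTC+01:30.
23:45 UTC + 1h30m = 01:15 Halkir Prefecture (rolling into the next day, 23 April 2032).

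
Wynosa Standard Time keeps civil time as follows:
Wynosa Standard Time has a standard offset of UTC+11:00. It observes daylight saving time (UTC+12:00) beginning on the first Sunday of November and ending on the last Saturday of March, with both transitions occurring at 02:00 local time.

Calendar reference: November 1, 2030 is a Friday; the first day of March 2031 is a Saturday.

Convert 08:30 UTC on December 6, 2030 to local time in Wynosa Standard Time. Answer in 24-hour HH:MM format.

1 November 2030 is a Friday, so the first Sunday is November 3.
1 March 2031 is a Saturday, so Saturdays fall on 1, 8, 15, 22, 29; the last is March 29.
At the standard offset (UTC+11:00), 08:30 UTC + 11h = 19:30 Wynosa Standard Time standard time.
Daylight saving runs 3 November 2030 – 29 March 2031; the standard-time date in Wynosa Standard Time, December 6, 2030, is inside that window, so Wynosa Standard Time is at UTC+12:00.
08:30 UTC + 12h = 20:30 local.

20:30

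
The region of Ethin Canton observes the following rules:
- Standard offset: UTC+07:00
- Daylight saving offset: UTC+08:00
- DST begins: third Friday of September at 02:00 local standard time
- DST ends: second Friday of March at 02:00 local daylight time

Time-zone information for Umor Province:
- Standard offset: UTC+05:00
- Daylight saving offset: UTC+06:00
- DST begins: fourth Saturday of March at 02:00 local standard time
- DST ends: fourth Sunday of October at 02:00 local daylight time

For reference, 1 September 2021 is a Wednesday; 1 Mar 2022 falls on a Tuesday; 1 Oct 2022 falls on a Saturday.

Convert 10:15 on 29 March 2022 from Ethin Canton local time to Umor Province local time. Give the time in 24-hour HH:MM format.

1 September 2021 is a Wednesday, so the first Friday is September 3 and the third is September 17.
1 March 2022 is a Tuesday, so the first Friday is March 4 and the second is March 11.
Daylight saving runs 17 September 2021 – 11 March 2022; 29 March 2022 is outside that window, so Ethin Canton is on standard time at UTC+07:00.
10:15 Ethin Canton − 7h = 03:15 UTC.
1 March 2022 is a Tuesday, so the first Saturday is March 5 and the fourth is March 26.
1 October 2022 is a Saturday, so the first Sunday is October 2 and the fourth is October 23.
At the standard offset (UTC+05:00), 03:15 UTC + 5h = 08:15 Umor Province standard time.
The standard-time date in Umor Province, 29 March 2022, lies within the daylight-saving period (26 March – 23 October), so Umor Province is on daylight time, UTC+06:00.
03:15 UTC + 6h = 09:15 Umor Province.

09:15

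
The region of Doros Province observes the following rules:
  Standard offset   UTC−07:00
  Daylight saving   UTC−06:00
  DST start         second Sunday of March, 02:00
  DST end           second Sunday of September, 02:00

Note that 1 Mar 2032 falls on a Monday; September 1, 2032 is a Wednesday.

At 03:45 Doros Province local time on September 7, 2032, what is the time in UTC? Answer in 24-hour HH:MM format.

1 March 2032 is a Monday, so the first Sunday is March 7 and the second is March 14.
1 September 2032 is a Wednesday, so the first Sunday is September 5 and the second is September 12.
September 7, 2032 falls between 14 March and 12 September, so daylight saving is in effect and Doros Province is at UTC−06:00.
03:45 local + 6h = 09:45 UTC.

09:45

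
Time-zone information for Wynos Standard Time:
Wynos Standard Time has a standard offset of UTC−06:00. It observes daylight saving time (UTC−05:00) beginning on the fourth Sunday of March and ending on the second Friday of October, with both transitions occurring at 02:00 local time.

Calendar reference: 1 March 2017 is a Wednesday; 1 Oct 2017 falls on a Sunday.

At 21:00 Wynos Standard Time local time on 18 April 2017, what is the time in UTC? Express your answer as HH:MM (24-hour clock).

1 March 2017 is a Wednesday, so the first Sunday is March 5 and the fourth is March 26.
1 October 2017 is a Sunday, so the first Friday is October 6 and the second is October 13.
Daylight saving runs 26 March – 13 October; 18 April 2017 is inside that window, so Wynos Standard Time is at UTC−05:00.
21:00 local + 5h = 02:00 UTC (rolling into the next day, 19 April 2017).

02:00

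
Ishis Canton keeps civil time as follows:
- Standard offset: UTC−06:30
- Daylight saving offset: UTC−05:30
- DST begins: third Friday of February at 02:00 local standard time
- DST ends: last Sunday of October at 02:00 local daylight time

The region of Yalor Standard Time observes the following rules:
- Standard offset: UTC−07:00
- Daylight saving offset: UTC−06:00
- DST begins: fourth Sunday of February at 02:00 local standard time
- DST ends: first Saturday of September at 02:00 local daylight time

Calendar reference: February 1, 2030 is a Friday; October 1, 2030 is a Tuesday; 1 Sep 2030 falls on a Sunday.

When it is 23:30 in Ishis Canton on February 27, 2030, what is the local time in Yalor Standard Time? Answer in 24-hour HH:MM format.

23:00

1 February 2030 is a Friday, so the first Friday is February 1 and the third is February 15.
1 October 2030 is a Tuesday, so Sundays fall on 6, 13, 20, 27; the last is October 27.
Daylight saving runs 15 February – 27 October; February 27, 2030 is inside that window, so Ishis Canton is at UTC−05:30.
23:30 Ishis Canton + 5h30m = 05:00 UTC (rolling into the next day, 28 February 2030).
1 February 2030 is a Friday, so the first Sunday is February 3 and the fourth is February 24.
1 September 2030 is a Sunday, so the first Saturday is September 7.
At the standard offset (UTC−07:00), 05:00 UTC − 7h = 22:00 Yalor Standard Time standard time (rolling into the previous day, 27 February 2030).
Daylight saving runs 24 February – 7 September; the standard-time date in Yalor Standard Time, February 27, 2030, is inside that window, so Yalor Standard Time is at UTC−06:00.
05:00 UTC − 6h = 23:00 Yalor Standard Time (rolling into the previous day, 27 February 2030).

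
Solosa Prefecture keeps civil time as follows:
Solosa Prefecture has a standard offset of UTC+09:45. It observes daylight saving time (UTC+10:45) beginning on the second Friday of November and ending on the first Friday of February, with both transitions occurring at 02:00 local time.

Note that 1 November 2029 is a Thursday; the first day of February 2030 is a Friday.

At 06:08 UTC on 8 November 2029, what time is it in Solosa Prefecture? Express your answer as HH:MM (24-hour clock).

1 November 2029 is a Thursday, so the first Friday is November 2 and the second is November 9.
1 February 2030 is a Friday, so the first Friday is February 1.
At the standard offset (UTC+09:45), 06:08 UTC + 9h45m = 15:53 Solosa Prefecture standard time.
The standard-time date in Solosa Prefecture, 8 November 2029, does not fall between 9 November 2029 and 1 February 2030, so daylight saving is not in effect and Solosa Prefecture is at UTC+09:45.
06:08 UTC + 9h45m = 15:53 local.

15:53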